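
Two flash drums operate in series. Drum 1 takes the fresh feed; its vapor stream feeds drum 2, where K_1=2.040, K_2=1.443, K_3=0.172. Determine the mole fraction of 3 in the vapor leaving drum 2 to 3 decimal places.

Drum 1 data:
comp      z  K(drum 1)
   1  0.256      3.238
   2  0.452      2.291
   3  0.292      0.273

Drum 1:
Newton iteration, ψ₁⁰ = 0.5:
  ψ₁ = 0.500: g = 0.2915, g' = -0.945 → ψ₁ = 0.809
  ψ₁ = 0.809: g = -0.0256, g' = -1.251 → ψ₁ = 0.788
Converged at ψ₁ = 0.788.
Drum-1 compositions:
  1: x = 0.093, y = 0.300
  2: x = 0.224, y = 0.513
  3: x = 0.683, y = 0.187
Drum-2 feed = drum-1 vapor: z₂ = (0.3000, 0.5134, 0.1865).
Drum 2:
Rachford–Rice: g(ψ₂) = Σ zᵢ(Kᵢ−1)/(1+ψ₂(Kᵢ−1)) = 0.
Feasibility: ΣzᵢKᵢ = 1.385, Σzᵢ/Kᵢ = 1.587 — both > 1, two phases present.
Newton–Raphson from ψ₂ = 0.4:
  ψ₂ = 0.400: g = 0.1827, g' = -0.520 → ψ₂ = 0.751
  ψ₂ = 0.751: g = -0.0625, g' = -1.053 → ψ₂ = 0.692
  ψ₂ = 0.692: g = -0.0058, g' = -0.869 → ψ₂ = 0.685
Converged at ψ₂ = 0.685.
  1: x = 0.175, y = 0.357
  2: x = 0.394, y = 0.568
  3: x = 0.431, y = 0.074

y_3 (drum 2) = 0.074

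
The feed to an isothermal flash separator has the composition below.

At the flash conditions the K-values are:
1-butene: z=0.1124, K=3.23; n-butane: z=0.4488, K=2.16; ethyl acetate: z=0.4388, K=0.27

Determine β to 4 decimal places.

Material balance + equilibrium reduce to Σ zᵢ(Kᵢ−1)/(1+β(Kᵢ−1)) = 0.
Check two-phase: ΣzᵢKᵢ = 1.4509 > 1 and Σzᵢ/Kᵢ = 1.8678 > 1, so g(0) = 0.4509 > 0 and g(1) = -0.8678 < 0.
Newton iteration, β⁰ = 0.5:
  β = 0.5000: g = -0.05644, g' = -0.9468 → β = 0.4404
  β = 0.4404: g = -0.00106, g' = -0.9148 → β = 0.4392
Converged at β = 0.4392.

β = 0.4392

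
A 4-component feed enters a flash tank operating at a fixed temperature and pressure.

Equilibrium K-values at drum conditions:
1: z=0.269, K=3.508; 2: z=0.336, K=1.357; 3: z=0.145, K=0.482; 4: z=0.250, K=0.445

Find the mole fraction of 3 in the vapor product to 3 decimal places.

y_3 = 0.109

Rachford–Rice: g(β) = Σ zᵢ(Kᵢ−1)/(1+β(Kᵢ−1)) = 0.
Feasibility: ΣzᵢKᵢ = 1.581, Σzᵢ/Kᵢ = 1.187 — both > 1, two phases present.
Iterate (Newton) starting at β = 0.5:
  β = 0.500: g = 0.1077, g' = -0.582 → β = 0.685
  β = 0.685: g = 0.0044, g' = -0.551 → β = 0.693
Converged at β = 0.693.
Compositions from xᵢ = zᵢ/(1+β(Kᵢ−1)), yᵢ = Kᵢxᵢ:
  1: x = 0.098, y = 0.345
  2: x = 0.269, y = 0.366
  3: x = 0.226, y = 0.109
  4: x = 0.406, y = 0.181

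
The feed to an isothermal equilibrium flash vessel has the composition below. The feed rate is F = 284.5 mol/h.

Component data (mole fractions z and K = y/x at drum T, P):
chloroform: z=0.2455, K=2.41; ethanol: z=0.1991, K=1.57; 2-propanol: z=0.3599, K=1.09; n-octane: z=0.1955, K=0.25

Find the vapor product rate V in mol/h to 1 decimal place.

V = 188.7 mol/h

Rachford–Rice: g(β) = Σ zᵢ(Kᵢ−1)/(1+β(Kᵢ−1)) = 0.
Check two-phase: ΣzᵢKᵢ = 1.3454 > 1 and Σzᵢ/Kᵢ = 1.3409 > 1, so g(0) = 0.3454 > 0 and g(1) = -0.3409 < 0.
Newton–Raphson from β = 0.5:
  β = 0.5000: g = 0.08774, g' = -0.4913 → β = 0.6786
  β = 0.6786: g = -0.00933, g' = -0.6197 → β = 0.6635
  β = 0.6635: g = -0.00013, g' = -0.6027 → β = 0.6633
Converged at β = 0.6633.
Then V = β·F = 0.6633·284.5 = 188.7 mol/h and L = F − V = 95.8 mol/h.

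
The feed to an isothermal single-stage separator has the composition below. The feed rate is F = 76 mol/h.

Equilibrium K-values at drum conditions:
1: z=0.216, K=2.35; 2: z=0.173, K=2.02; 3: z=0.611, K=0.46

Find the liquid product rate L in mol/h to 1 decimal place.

Material balance + equilibrium reduce to Σ zᵢ(Kᵢ−1)/(1+ψ(Kᵢ−1)) = 0.
Check two-phase: ΣzᵢKᵢ = 1.138 > 1 and Σzᵢ/Kᵢ = 1.506 > 1, so g(0) = 0.138 > 0 and g(1) = -0.506 < 0.
Newton iteration, ψ⁰ = 0.45:
  ψ = 0.450: g = -0.1335, g' = -0.548 → ψ = 0.206
  ψ = 0.206: g = 0.0026, g' = -0.589 → ψ = 0.211
Converged at ψ = 0.211.
Then V = ψ·F = 0.2106·76 = 16.0 mol/h and L = F − V = 60.0 mol/h.

L = 60.0 mol/h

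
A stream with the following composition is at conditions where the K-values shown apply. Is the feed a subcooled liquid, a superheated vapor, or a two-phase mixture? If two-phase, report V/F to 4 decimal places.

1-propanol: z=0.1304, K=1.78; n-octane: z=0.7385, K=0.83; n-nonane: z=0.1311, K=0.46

ΣzᵢKᵢ = 0.9054; Σzᵢ/Kᵢ = 1.2480.
Since ΣzᵢKᵢ < 1 the mixture is below its bubble point — single liquid phase.

subcooled liquid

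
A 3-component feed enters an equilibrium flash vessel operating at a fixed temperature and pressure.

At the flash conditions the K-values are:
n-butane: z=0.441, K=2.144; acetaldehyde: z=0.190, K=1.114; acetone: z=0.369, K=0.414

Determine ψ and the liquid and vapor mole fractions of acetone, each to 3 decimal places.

Let ψ = V/F and solve Σ zᵢ(Kᵢ−1)/(1+ψ(Kᵢ−1)) = 0.
Check two-phase: ΣzᵢKᵢ = 1.310 > 1 and Σzᵢ/Kᵢ = 1.268 > 1, so g(0) = 0.310 > 0 and g(1) = -0.268 < 0.
Iterate (Newton) starting at ψ = 0.56:
  ψ = 0.560: g = 0.0060, g' = -0.497 → ψ = 0.572
Converged at ψ = 0.572.
Compositions from xᵢ = zᵢ/(1+ψ(Kᵢ−1)), yᵢ = Kᵢxᵢ:
  n-butane: x = 0.267, y = 0.571
  acetaldehyde: x = 0.178, y = 0.199
  acetone: x = 0.555, y = 0.230

ψ = 0.572, x_acetone = 0.555, y_acetone = 0.230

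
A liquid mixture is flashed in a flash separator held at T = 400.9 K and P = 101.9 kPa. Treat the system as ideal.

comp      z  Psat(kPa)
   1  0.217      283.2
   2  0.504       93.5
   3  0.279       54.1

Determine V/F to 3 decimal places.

Raoult's law: Kᵢ = Pᵢˢᵃᵗ/P = Pᵢˢᵃᵗ/101.9.
  K_1 = 283.2/101.9 = 2.77920, K_2 = 93.5/101.9 = 0.91757, K_3 = 54.1/101.9 = 0.53091
Newton iteration, V/F⁰ = 0.41:
  V/F = 0.410: g = 0.0182, g' = -0.327 → V/F = 0.466
  V/F = 0.466: g = 0.0005, g' = -0.310 → V/F = 0.467
Converged at V/F = 0.467.

V/F = 0.467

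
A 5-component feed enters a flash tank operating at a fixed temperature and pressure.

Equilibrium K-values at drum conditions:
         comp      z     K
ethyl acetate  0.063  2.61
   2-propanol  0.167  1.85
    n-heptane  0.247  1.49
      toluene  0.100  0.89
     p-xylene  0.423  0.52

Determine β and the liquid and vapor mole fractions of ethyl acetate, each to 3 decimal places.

Rachford–Rice: g(β) = Σ zᵢ(Kᵢ−1)/(1+β(Kᵢ−1)) = 0.
Feasibility: ΣzᵢKᵢ = 1.150, Σzᵢ/Kᵢ = 1.206 — both > 1, two phases present.
Newton–Raphson from β = 0.5:
  β = 0.500: g = -0.0258, g' = -0.318 → β = 0.419
Converged at β = 0.419.
Compositions from xᵢ = zᵢ/(1+β(Kᵢ−1)), yᵢ = Kᵢxᵢ:
  ethyl acetate: x = 0.038, y = 0.098
  2-propanol: x = 0.123, y = 0.228
  n-heptane: x = 0.205, y = 0.305
  toluene: x = 0.105, y = 0.093
  p-xylene: x = 0.529, y = 0.275

β = 0.419, x_ethyl acetate = 0.038, y_ethyl acetate = 0.098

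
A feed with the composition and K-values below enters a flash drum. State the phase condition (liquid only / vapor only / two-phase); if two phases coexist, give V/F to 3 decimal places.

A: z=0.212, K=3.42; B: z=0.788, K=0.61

ΣzᵢKᵢ = 1.206; Σzᵢ/Kᵢ = 1.354.
Both exceed 1, so a two-phase solution exists.
Rachford–Rice: g(ψ) = Σ zᵢ(Kᵢ−1)/(1+ψ(Kᵢ−1)) = 0.
Binary case is linear: z₁(K₁−1)(1+ψ(K₂−1)) + z₂(K₂−1)(1+ψ(K₁−1)) = 0
⇒ ψ = [z₁(K₁−1)+z₂(K₂−1)] / [−(K₁−1)(K₂−1)] = 0.2057/0.9438 = 0.218

two-phase, V/F = 0.218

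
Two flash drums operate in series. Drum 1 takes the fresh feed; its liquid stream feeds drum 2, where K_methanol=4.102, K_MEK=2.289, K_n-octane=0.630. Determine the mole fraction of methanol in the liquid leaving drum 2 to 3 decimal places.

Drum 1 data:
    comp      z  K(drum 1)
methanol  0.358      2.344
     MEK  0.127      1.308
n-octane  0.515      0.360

Drum 1:
Rachford–Rice: g(ψ₁) = Σ zᵢ(Kᵢ−1)/(1+ψ₁(Kᵢ−1)) = 0.
g(0) = ΣzᵢKᵢ − 1 = 0.191 and g(1) = 1 − Σzᵢ/Kᵢ = -0.680, so a root lies in (0, 1).
Iterate (Newton) starting at ψ₁ = 0.56:
  ψ₁ = 0.560: g = -0.2058, g' = -0.732 → ψ₁ = 0.279
  ψ₁ = 0.279: g = -0.0151, g' = -0.665 → ψ₁ = 0.256
Converged at ψ₁ = 0.256.
Drum-1 compositions:
  methanol: x = 0.266, y = 0.624
  MEK: x = 0.118, y = 0.154
  n-octane: x = 0.616, y = 0.222
Drum-2 feed = drum-1 liquid: z₂ = (0.2663, 0.1177, 0.6160).
Drum 2:
Let ψ₂ = V/F and solve Σ zᵢ(Kᵢ−1)/(1+ψ₂(Kᵢ−1)) = 0.
g(0) = ΣzᵢKᵢ − 1 = 0.750 and g(1) = 1 − Σzᵢ/Kᵢ = -0.094, so a root lies in (0, 1).
Newton–Raphson from ψ₂ = 0.49:
  ψ₂ = 0.490: g = 0.1425, g' = -0.603 → ψ₂ = 0.726
  ψ₂ = 0.726: g = 0.0207, g' = -0.452 → ψ₂ = 0.772
  ψ₂ = 0.772: g = 0.0004, g' = -0.437 → ψ₂ = 0.773
Converged at ψ₂ = 0.773.
  methanol: x = 0.078, y = 0.322
  MEK: x = 0.059, y = 0.135
  n-octane: x = 0.863, y = 0.543

x_methanol (drum 2) = 0.078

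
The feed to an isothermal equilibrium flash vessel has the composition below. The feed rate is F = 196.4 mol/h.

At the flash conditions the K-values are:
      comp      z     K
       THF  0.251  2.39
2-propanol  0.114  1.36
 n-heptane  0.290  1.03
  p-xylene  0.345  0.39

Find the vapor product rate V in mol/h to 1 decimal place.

Rachford–Rice: g(ψ) = Σ zᵢ(Kᵢ−1)/(1+ψ(Kᵢ−1)) = 0.
Feasibility: ΣzᵢKᵢ = 1.188, Σzᵢ/Kᵢ = 1.355 — both > 1, two phases present.
Newton–Raphson from ψ = 0.55:
  ψ = 0.550: g = -0.0762, g' = -0.457 → ψ = 0.383
  ψ = 0.383: g = -0.0024, g' = -0.437 → ψ = 0.378
Converged at ψ = 0.378.
Then V = ψ·F = 0.3778·196.4 = 74.2 mol/h and L = F − V = 122.2 mol/h.

V = 74.2 mol/h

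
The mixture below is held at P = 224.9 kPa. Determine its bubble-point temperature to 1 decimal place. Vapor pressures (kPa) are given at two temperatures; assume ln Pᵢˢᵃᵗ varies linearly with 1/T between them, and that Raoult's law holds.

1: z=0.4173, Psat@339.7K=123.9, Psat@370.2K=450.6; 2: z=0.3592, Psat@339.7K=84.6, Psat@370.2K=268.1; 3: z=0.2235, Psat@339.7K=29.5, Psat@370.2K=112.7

T = 361.9 K

Bubble-point temperature: ΣzᵢPᵢˢᵃᵗ(T) = P. Interpolate ln Pᵢˢᵃᵗ = aᵢ + bᵢ/T.
  T = 339.7 K: ΣzᵢPᵢˢᵃᵗ = 88.69 kPa
  T = 370.2 K: ΣzᵢPᵢˢᵃᵗ = 309.53 kPa
  T = 354.9 K: ΣzᵢPᵢˢᵃᵗ = 169.74 kPa
  T = 362.5 K: ΣzᵢPᵢˢᵃᵗ = 230.19 kPa
  T = 358.7 K: ΣzᵢPᵢˢᵃᵗ = 197.98 kPa
  T = 360.6 K: ΣzᵢPᵢˢᵃᵗ = 213.56 kPa
Interpolating between 360.6 K and 362.5 K gives T ≈ 361.9 K.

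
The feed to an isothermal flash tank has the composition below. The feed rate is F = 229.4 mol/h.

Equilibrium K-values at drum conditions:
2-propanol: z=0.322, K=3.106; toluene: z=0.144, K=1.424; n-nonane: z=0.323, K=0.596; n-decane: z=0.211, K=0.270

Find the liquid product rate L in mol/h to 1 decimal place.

Rachford–Rice: g(β) = Σ zᵢ(Kᵢ−1)/(1+β(Kᵢ−1)) = 0.
g(0) = ΣzᵢKᵢ − 1 = 0.455 and g(1) = 1 − Σzᵢ/Kᵢ = -0.528, so a root lies in (0, 1).
Newton iteration, β⁰ = 0.55:
  β = 0.550: g = -0.0614, g' = -0.725 → β = 0.465
Converged at β = 0.465.
Then V = β·F = 0.4647·229.4 = 106.6 mol/h and L = F − V = 122.8 mol/h.

L = 122.8 mol/h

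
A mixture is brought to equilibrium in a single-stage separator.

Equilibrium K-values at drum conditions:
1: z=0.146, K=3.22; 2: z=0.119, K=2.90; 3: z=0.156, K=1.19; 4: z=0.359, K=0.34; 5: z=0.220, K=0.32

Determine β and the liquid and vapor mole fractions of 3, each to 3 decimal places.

Rachford–Rice: g(β) = Σ zᵢ(Kᵢ−1)/(1+β(Kᵢ−1)) = 0.
g(0) = ΣzᵢKᵢ − 1 = 0.193 and g(1) = 1 − Σzᵢ/Kᵢ = -0.961, so a root lies in (0, 1).
Newton iteration, β⁰ = 0.41:
  β = 0.410: g = -0.2080, g' = -0.827 → β = 0.159
  β = 0.159: g = 0.0099, g' = -0.976 → β = 0.169
Converged at β = 0.169.
Compositions from xᵢ = zᵢ/(1+β(Kᵢ−1)), yᵢ = Kᵢxᵢ:
  1: x = 0.106, y = 0.342
  2: x = 0.090, y = 0.261
  3: x = 0.151, y = 0.180
  4: x = 0.404, y = 0.137
  5: x = 0.249, y = 0.080

β = 0.169, x_3 = 0.151, y_3 = 0.180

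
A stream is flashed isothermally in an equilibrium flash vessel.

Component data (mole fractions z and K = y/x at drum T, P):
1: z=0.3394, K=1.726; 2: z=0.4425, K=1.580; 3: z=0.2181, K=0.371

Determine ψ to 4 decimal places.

Newton iteration, ψ⁰ = 0.5:
  ψ = 0.5000: g = 0.17961, g' = -0.3694 → ψ = 0.9863
  ψ = 0.9863: g = -0.05450, g' = -0.7197 → ψ = 0.9105
  ψ = 0.9105: g = -0.00477, g' = -0.6012 → ψ = 0.9026
  ψ = 0.9026: g = -0.00004, g' = -0.5912 → ψ = 0.9025
Converged at ψ = 0.9025.

ψ = 0.9025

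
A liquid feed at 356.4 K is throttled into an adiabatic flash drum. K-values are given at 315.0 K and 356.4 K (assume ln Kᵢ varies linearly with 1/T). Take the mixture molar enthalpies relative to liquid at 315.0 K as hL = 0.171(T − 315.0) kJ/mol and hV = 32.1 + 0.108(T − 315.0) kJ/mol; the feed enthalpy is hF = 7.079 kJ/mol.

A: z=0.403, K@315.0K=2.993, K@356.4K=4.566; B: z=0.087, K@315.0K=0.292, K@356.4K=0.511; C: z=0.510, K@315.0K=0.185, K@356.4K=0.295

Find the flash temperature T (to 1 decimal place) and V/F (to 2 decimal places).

T = 316.4 K, V/F = 0.21

Adiabatic flash: solve Rachford–Rice at each trial T, then check hF = ψ·hV(T) + (1−ψ)·hL(T).
  T = 315.0 K: K = (2.993, 0.292, 0.185), RR gives ψ = 0.204, H_out = 6.560 kJ/mol
  T = 356.4 K: K = (4.566, 0.511, 0.295), RR gives ψ = 0.428, H_out = 19.705 kJ/mol
  T = 335.7 K: K = (3.745, 0.393, 0.237), RR gives ψ = 0.326, H_out = 13.580 kJ/mol
  T = 325.4 K: K = (3.362, 0.341, 0.210), RR gives ψ = 0.270, H_out = 10.258 kJ/mol
  T = 320.2 K: K = (3.175, 0.316, 0.197), RR gives ψ = 0.238, H_out = 8.463 kJ/mol
  T = 317.6 K: K = (3.083, 0.304, 0.191), RR gives ψ = 0.222, H_out = 7.527 kJ/mol
  T = 316.3 K: K = (3.038, 0.298, 0.188), RR gives ψ = 0.213, H_out = 7.047 kJ/mol
Linear interpolation between T = 316.3 (H_out = 7.047) and T = 317.6 (H_out = 7.527) on hF = 7.079 gives T ≈ 316.4 K, at which ψ = 0.21.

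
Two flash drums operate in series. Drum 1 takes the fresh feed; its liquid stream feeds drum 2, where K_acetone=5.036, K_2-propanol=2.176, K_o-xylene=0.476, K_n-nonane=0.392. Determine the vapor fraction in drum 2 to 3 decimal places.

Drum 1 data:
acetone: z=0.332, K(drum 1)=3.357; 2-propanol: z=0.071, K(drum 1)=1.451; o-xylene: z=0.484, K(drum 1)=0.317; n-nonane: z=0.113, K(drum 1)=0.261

Drum 1:
Iterate (Newton) starting at ψ₁ = 0.5:
  ψ₁ = 0.500: g = -0.2491, g' = -1.074 → ψ₁ = 0.268
  ψ₁ = 0.268: g = -0.0007, g' = -1.138 → ψ₁ = 0.267
Converged at ψ₁ = 0.267.
Drum-1 compositions:
  acetone: x = 0.204, y = 0.684
  2-propanol: x = 0.063, y = 0.092
  o-xylene: x = 0.592, y = 0.188
  n-nonane: x = 0.141, y = 0.037
Drum-2 feed = drum-1 liquid: z₂ = (0.2036, 0.0634, 0.5922, 0.1408).
Drum 2:
Rachford–Rice: g(ψ₂) = Σ zᵢ(Kᵢ−1)/(1+ψ₂(Kᵢ−1)) = 0.
Feasibility: ΣzᵢKᵢ = 1.500, Σzᵢ/Kᵢ = 1.673 — both > 1, two phases present.
Newton–Raphson from ψ₂ = 0.53:
  ψ₂ = 0.530: g = -0.2482, g' = -0.795 → ψ₂ = 0.218
  ψ₂ = 0.218: g = 0.0478, g' = -1.272 → ψ₂ = 0.255
  ψ₂ = 0.255: g = 0.0025, g' = -1.146 → ψ₂ = 0.257
Converged at ψ₂ = 0.257.
  acetone: x = 0.100, y = 0.503
  2-propanol: x = 0.049, y = 0.106
  o-xylene: x = 0.685, y = 0.326
  n-nonane: x = 0.167, y = 0.065

V/F (drum 2) = 0.257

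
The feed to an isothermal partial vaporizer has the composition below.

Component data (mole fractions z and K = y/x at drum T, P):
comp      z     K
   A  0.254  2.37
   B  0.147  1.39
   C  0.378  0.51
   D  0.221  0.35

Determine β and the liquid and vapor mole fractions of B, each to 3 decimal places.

Material balance + equilibrium reduce to Σ zᵢ(Kᵢ−1)/(1+β(Kᵢ−1)) = 0.
Check two-phase: ΣzᵢKᵢ = 1.076 > 1 and Σzᵢ/Kᵢ = 1.586 > 1, so g(0) = 0.076 > 0 and g(1) = -0.586 < 0.
Newton–Raphson from β = 0.5:
  β = 0.500: g = -0.2036, g' = -0.548 → β = 0.128
  β = 0.128: g = -0.0037, g' = -0.580 → β = 0.122
Converged at β = 0.122.
Compositions from xᵢ = zᵢ/(1+β(Kᵢ−1)), yᵢ = Kᵢxᵢ:
  A: x = 0.218, y = 0.516
  B: x = 0.140, y = 0.195
  C: x = 0.402, y = 0.205
  D: x = 0.240, y = 0.084

β = 0.122, x_B = 0.140, y_B = 0.195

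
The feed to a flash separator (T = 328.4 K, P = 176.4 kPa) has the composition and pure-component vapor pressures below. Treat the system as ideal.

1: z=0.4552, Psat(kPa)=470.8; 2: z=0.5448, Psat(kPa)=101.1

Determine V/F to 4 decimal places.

Raoult's law: Kᵢ = Pᵢˢᵃᵗ/P = Pᵢˢᵃᵗ/176.4.
  K_1 = 470.8/176.4 = 2.668934, K_2 = 101.1/176.4 = 0.573129
Newton–Raphson from V/F = 0.45:
  V/F = 0.4500: g = 0.14601, g' = -0.5656 → V/F = 0.7081
  V/F = 0.7081: g = 0.01488, g' = -0.4703 → V/F = 0.7398
  V/F = 0.7398: g = 0.00007, g' = -0.4660 → V/F = 0.7399
Converged at V/F = 0.7399.

V/F = 0.7399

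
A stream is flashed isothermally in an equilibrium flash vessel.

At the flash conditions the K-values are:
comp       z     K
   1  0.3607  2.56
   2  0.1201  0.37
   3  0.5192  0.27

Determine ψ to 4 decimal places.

ψ = 0.0972

Newton iteration, ψ⁰ = 0.5:
  ψ = 0.5000: g = -0.39121, g' = -1.0648 → ψ = 0.1326
  ψ = 0.1326: g = -0.03595, g' = -0.9986 → ψ = 0.0966
  ψ = 0.0966: g = 0.00066, g' = -1.0372 → ψ = 0.0972
Converged at ψ = 0.0972.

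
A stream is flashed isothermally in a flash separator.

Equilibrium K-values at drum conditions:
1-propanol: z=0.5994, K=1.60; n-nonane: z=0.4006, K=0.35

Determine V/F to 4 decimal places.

Binary case is linear: z₁(K₁−1)(1+V/F(K₂−1)) + z₂(K₂−1)(1+V/F(K₁−1)) = 0
⇒ V/F = [z₁(K₁−1)+z₂(K₂−1)] / [−(K₁−1)(K₂−1)] = 0.09925/0.39000 = 0.2545

V/F = 0.2545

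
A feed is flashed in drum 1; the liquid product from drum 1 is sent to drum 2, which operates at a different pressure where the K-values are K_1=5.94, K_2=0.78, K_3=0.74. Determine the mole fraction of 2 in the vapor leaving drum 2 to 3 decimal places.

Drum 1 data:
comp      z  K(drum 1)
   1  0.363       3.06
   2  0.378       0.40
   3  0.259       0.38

y_2 (drum 2) = 0.433

Drum 1:
Newton iteration, ψ₁⁰ = 0.34:
  ψ₁ = 0.340: g = -0.0486, g' = -0.907 → ψ₁ = 0.286
  ψ₁ = 0.286: g = 0.0012, g' = -0.955 → ψ₁ = 0.288
Converged at ψ₁ = 0.288.
Drum-1 compositions:
  1: x = 0.228, y = 0.697
  2: x = 0.457, y = 0.183
  3: x = 0.315, y = 0.120
Drum-2 feed = drum-1 liquid: z₂ = (0.2279, 0.4568, 0.3152).
Drum 2:
Material balance + equilibrium reduce to Σ zᵢ(Kᵢ−1)/(1+ψ₂(Kᵢ−1)) = 0.
Feasibility: ΣzᵢKᵢ = 1.944, Σzᵢ/Kᵢ = 1.050 — both > 1, two phases present.
Newton–Raphson from ψ₂ = 0.47:
  ψ₂ = 0.470: g = 0.1335, g' = -0.559 → ψ₂ = 0.709
  ψ₂ = 0.709: g = 0.0306, g' = -0.338 → ψ₂ = 0.799
  ψ₂ = 0.799: g = 0.0021, g' = -0.294 → ψ₂ = 0.807
Converged at ψ₂ = 0.807.
  1: x = 0.046, y = 0.272
  2: x = 0.555, y = 0.433
  3: x = 0.399, y = 0.295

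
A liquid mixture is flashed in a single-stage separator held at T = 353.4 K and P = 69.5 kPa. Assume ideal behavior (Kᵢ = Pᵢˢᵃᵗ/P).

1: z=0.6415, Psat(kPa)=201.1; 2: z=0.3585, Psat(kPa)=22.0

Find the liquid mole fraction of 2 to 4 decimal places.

Raoult's law: Kᵢ = Pᵢˢᵃᵗ/P = Pᵢˢᵃᵗ/69.5.
  K_1 = 201.1/69.5 = 2.893525, K_2 = 22.0/69.5 = 0.316547
Rachford–Rice: g(V/F) = Σ zᵢ(Kᵢ−1)/(1+V/F(Kᵢ−1)) = 0.
g(0) = ΣzᵢKᵢ − 1 = 0.9697 and g(1) = 1 − Σzᵢ/Kᵢ = -0.3542, so a root lies in (0, 1).
Binary case is linear: z₁(K₁−1)(1+V/F(K₂−1)) + z₂(K₂−1)(1+V/F(K₁−1)) = 0
⇒ V/F = [z₁(K₁−1)+z₂(K₂−1)] / [−(K₁−1)(K₂−1)] = 0.96968/1.29414 = 0.7493
Compositions from xᵢ = zᵢ/(1+V/F(Kᵢ−1)), yᵢ = Kᵢxᵢ:
  1: x = 0.2652, y = 0.7674
  2: x = 0.7348, y = 0.2326

x_2 = 0.7348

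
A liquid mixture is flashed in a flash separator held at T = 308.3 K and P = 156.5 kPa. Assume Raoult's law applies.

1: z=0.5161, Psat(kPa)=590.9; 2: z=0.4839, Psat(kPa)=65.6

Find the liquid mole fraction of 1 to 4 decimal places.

Raoult's law: Kᵢ = Pᵢˢᵃᵗ/P = Pᵢˢᵃᵗ/156.5.
  K_1 = 590.9/156.5 = 3.775719, K_2 = 65.6/156.5 = 0.419169
Material balance + equilibrium reduce to Σ zᵢ(Kᵢ−1)/(1+β(Kᵢ−1)) = 0.
Check two-phase: ΣzᵢKᵢ = 2.1515 > 1 and Σzᵢ/Kᵢ = 1.2911 > 1, so g(0) = 1.1515 > 0 and g(1) = -0.2911 < 0.
Binary case is linear: z₁(K₁−1)(1+β(K₂−1)) + z₂(K₂−1)(1+β(K₁−1)) = 0
⇒ β = [z₁(K₁−1)+z₂(K₂−1)] / [−(K₁−1)(K₂−1)] = 1.15148/1.61222 = 0.7142
Compositions from xᵢ = zᵢ/(1+β(Kᵢ−1)), yᵢ = Kᵢxᵢ:
  1: x = 0.1730, y = 0.6534
  2: x = 0.8270, y = 0.3466

x_1 = 0.1730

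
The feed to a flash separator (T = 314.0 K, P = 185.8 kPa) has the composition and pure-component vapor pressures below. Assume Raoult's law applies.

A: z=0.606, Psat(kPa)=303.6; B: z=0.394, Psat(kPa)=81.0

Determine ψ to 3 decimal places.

ψ = 0.453

Raoult's law: Kᵢ = Pᵢˢᵃᵗ/P = Pᵢˢᵃᵗ/185.8.
  K_A = 303.6/185.8 = 1.63402, K_B = 81.0/185.8 = 0.43595
Let ψ = V/F and solve Σ zᵢ(Kᵢ−1)/(1+ψ(Kᵢ−1)) = 0.
Feasibility: ΣzᵢKᵢ = 1.162, Σzᵢ/Kᵢ = 1.275 — both > 1, two phases present.
Newton iteration, ψ⁰ = 0.69:
  ψ = 0.690: g = -0.0966, g' = -0.454 → ψ = 0.477
  ψ = 0.477: g = -0.0091, g' = -0.378 → ψ = 0.453
Converged at ψ = 0.453.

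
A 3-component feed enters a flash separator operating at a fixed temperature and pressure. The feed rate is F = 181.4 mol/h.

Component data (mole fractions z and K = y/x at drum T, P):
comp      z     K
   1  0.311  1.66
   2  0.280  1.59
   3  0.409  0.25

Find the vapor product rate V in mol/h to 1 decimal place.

Newton–Raphson from ψ = 0.5:
  ψ = 0.500: g = -0.2089, g' = -0.724 → ψ = 0.211
  ψ = 0.211: g = -0.0375, g' = -0.506 → ψ = 0.137
  ψ = 0.137: g = -0.0009, g' = -0.483 → ψ = 0.135
Converged at ψ = 0.135.
Then V = ψ·F = 0.1354·181.4 = 24.6 mol/h and L = F − V = 156.8 mol/h.

V = 24.6 mol/h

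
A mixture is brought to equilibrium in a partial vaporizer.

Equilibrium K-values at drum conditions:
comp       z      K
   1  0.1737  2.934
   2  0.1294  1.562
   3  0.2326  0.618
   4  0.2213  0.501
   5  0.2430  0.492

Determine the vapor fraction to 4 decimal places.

Material balance + equilibrium reduce to Σ zᵢ(Kᵢ−1)/(1+ψ(Kᵢ−1)) = 0.
g(0) = ΣzᵢKᵢ − 1 = 0.0859 and g(1) = 1 − Σzᵢ/Kᵢ = -0.4540, so a root lies in (0, 1).
Iterate (Newton) starting at ψ = 0.53:
  ψ = 0.5300: g = -0.20854, g' = -0.4553 → ψ = 0.0720
  ψ = 0.0720: g = 0.03072, g' = -0.7011 → ψ = 0.1158
  ψ = 0.1158: g = 0.00140, g' = -0.6397 → ψ = 0.1180
Converged at ψ = 0.1180.

ψ = 0.1180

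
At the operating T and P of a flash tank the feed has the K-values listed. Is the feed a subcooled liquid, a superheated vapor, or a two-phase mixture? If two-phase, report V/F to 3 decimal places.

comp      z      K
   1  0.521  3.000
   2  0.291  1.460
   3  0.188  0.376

superheated vapor

ΣzᵢKᵢ = 2.059; Σzᵢ/Kᵢ = 0.873.
Since Σzᵢ/Kᵢ < 1 the mixture is above its dew point — single vapor phase.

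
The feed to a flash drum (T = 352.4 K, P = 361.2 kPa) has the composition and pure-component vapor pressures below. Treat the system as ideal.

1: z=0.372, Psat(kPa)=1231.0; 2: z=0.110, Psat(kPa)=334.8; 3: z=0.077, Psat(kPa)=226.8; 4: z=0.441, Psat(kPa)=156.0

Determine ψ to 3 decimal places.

ψ = 0.518

Raoult's law: Kᵢ = Pᵢˢᵃᵗ/P = Pᵢˢᵃᵗ/361.2.
  K_1 = 1231.0/361.2 = 3.40808, K_2 = 334.8/361.2 = 0.92691, K_3 = 226.8/361.2 = 0.62791, K_4 = 156.0/361.2 = 0.43189
Rachford–Rice: g(ψ) = Σ zᵢ(Kᵢ−1)/(1+ψ(Kᵢ−1)) = 0.
g(0) = ΣzᵢKᵢ − 1 = 0.609 and g(1) = 1 − Σzᵢ/Kᵢ = -0.372, so a root lies in (0, 1).
Iterate (Newton) starting at ψ = 0.38:
  ψ = 0.380: g = 0.1066, g' = -0.835 → ψ = 0.508
  ψ = 0.508: g = 0.0073, g' = -0.735 → ψ = 0.518
Converged at ψ = 0.518.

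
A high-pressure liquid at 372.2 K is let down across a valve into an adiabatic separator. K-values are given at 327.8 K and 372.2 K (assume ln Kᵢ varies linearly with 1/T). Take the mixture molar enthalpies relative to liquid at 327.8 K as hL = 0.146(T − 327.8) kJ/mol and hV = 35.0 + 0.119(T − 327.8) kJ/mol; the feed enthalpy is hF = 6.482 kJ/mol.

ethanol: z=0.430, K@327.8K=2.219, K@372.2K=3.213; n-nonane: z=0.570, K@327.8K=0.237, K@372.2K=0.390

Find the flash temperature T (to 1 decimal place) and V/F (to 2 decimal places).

T = 334.3 K, V/F = 0.16

Adiabatic flash: solve Rachford–Rice at each trial T, then check hF = ψ·hV(T) + (1−ψ)·hL(T).
  T = 327.8 K: K = (2.219, 0.237), RR gives ψ = 0.096, H_out = 3.359 kJ/mol
  T = 372.2 K: K = (3.213, 0.390), RR gives ψ = 0.447, H_out = 21.603 kJ/mol
  T = 350.0 K: K = (2.702, 0.309), RR gives ψ = 0.287, H_out = 13.121 kJ/mol
  T = 338.9 K: K = (2.456, 0.272), RR gives ψ = 0.199, H_out = 8.528 kJ/mol
  T = 333.4 K: K = (2.338, 0.254), RR gives ψ = 0.150, H_out = 6.062 kJ/mol
  T = 336.1 K: K = (2.396, 0.263), RR gives ψ = 0.175, H_out = 7.292 kJ/mol
  T = 334.8 K: K = (2.368, 0.259), RR gives ψ = 0.163, H_out = 6.705 kJ/mol
Linear interpolation between T = 333.4 (H_out = 6.062) and T = 334.8 (H_out = 6.705) on hF = 6.482 gives T ≈ 334.3 K, at which ψ = 0.16.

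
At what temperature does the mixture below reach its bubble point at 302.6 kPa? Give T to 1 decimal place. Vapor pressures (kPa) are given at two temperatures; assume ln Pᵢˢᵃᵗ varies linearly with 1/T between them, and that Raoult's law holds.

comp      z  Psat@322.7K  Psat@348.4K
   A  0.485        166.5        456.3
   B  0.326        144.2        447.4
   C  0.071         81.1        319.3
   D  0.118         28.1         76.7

Bubble-point temperature: ΣzᵢPᵢˢᵃᵗ(T) = P. Interpolate ln Pᵢˢᵃᵗ = aᵢ + bᵢ/T.
  T = 322.7 K: ΣzᵢPᵢˢᵃᵗ = 136.84 kPa
  T = 348.4 K: ΣzᵢPᵢˢᵃᵗ = 398.88 kPa
  T = 335.5 K: ΣzᵢPᵢˢᵃᵗ = 237.73 kPa
  T = 341.9 K: ΣzᵢPᵢˢᵃᵗ = 308.75 kPa
  T = 338.7 K: ΣzᵢPᵢˢᵃᵗ = 271.24 kPa
  T = 340.3 K: ΣzᵢPᵢˢᵃᵗ = 289.47 kPa
Interpolating between 340.3 K and 341.9 K gives T ≈ 341.4 K.

T = 341.4 K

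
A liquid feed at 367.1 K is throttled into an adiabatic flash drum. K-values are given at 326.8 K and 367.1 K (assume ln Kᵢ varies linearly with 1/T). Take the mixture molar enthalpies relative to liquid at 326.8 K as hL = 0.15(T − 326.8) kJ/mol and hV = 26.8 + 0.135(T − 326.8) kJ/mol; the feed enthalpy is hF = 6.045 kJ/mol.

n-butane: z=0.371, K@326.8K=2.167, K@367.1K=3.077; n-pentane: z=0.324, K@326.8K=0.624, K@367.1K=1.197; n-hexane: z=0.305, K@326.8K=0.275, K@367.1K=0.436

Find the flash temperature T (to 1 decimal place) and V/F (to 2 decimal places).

Adiabatic flash: solve Rachford–Rice at each trial T, then check hF = ψ·hV(T) + (1−ψ)·hL(T).
  T = 326.8 K: K = (2.167, 0.624, 0.275), RR gives ψ = 0.136, H_out = 3.643 kJ/mol
  T = 367.1 K: K = (3.077, 1.197, 0.436), RR gives ψ = 0.855, H_out = 28.442 kJ/mol
  T = 347.0 K: K = (2.610, 0.881, 0.351), RR gives ψ = 0.495, H_out = 16.147 kJ/mol
  T = 336.9 K: K = (2.385, 0.745, 0.312), RR gives ψ = 0.315, H_out = 9.914 kJ/mol
  T = 331.9 K: K = (2.276, 0.684, 0.293), RR gives ψ = 0.227, H_out = 6.827 kJ/mol
  T = 329.4 K: K = (2.222, 0.654, 0.284), RR gives ψ = 0.182, H_out = 5.273 kJ/mol
  T = 330.6 K: K = (2.248, 0.668, 0.289), RR gives ψ = 0.204, H_out = 6.020 kJ/mol
Linear interpolation between T = 330.6 (H_out = 6.020) and T = 331.9 (H_out = 6.827) on hF = 6.045 gives T ≈ 330.6 K, at which ψ = 0.20.

T = 330.6 K, V/F = 0.20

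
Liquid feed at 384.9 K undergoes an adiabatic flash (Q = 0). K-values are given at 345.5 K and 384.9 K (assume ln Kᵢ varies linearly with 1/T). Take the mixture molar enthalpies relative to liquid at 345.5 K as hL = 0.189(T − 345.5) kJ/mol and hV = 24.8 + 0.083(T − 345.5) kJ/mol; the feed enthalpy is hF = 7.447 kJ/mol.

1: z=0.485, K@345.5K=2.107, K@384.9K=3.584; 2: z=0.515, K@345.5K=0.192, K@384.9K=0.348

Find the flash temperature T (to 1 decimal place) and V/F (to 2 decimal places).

Adiabatic flash: solve Rachford–Rice at each trial T, then check hF = ψ·hV(T) + (1−ψ)·hL(T).
  T = 345.5 K: K = (2.107, 0.192), RR gives ψ = 0.135, H_out = 3.349 kJ/mol
  T = 384.9 K: K = (3.584, 0.348), RR gives ψ = 0.545, H_out = 18.677 kJ/mol
  T = 365.2 K: K = (2.788, 0.263), RR gives ψ = 0.370, H_out = 12.120 kJ/mol
  T = 355.4 K: K = (2.435, 0.226), RR gives ψ = 0.267, H_out = 8.223 kJ/mol
  T = 350.4 K: K = (2.266, 0.208), RR gives ψ = 0.206, H_out = 5.919 kJ/mol
  T = 352.9 K: K = (2.349, 0.217), RR gives ψ = 0.238, H_out = 7.105 kJ/mol
  T = 354.1 K: K = (2.390, 0.221), RR gives ψ = 0.252, H_out = 7.649 kJ/mol
Linear interpolation between T = 352.9 (H_out = 7.105) and T = 354.1 (H_out = 7.649) on hF = 7.447 gives T ≈ 353.7 K, at which ψ = 0.25.

T = 353.7 K, V/F = 0.25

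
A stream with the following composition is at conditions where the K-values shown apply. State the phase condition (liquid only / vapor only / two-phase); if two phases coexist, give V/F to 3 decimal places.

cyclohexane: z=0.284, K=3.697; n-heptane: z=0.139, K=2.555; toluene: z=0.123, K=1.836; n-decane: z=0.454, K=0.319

ΣzᵢKᵢ = 1.776; Σzᵢ/Kᵢ = 1.621.
Both exceed 1, so a two-phase solution exists.
Let ψ = V/F and solve Σ zᵢ(Kᵢ−1)/(1+ψ(Kᵢ−1)) = 0.
Newton–Raphson from ψ = 0.5:
  ψ = 0.500: g = 0.0515, g' = -1.008 → ψ = 0.551
Converged at ψ = 0.551.

two-phase, V/F = 0.551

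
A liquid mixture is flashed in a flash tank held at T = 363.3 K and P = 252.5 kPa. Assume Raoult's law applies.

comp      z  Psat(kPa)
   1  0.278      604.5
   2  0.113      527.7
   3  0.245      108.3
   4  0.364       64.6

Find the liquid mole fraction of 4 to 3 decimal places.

Raoult's law: Kᵢ = Pᵢˢᵃᵗ/P = Pᵢˢᵃᵗ/252.5.
  K_1 = 604.5/252.5 = 2.39406, K_2 = 527.7/252.5 = 2.08990, K_3 = 108.3/252.5 = 0.42891, K_4 = 64.6/252.5 = 0.25584
Newton iteration, ψ⁰ = 0.5:
  ψ = 0.500: g = -0.3191, g' = -0.912 → ψ = 0.150
  ψ = 0.150: g = -0.0315, g' = -0.820 → ψ = 0.112
Converged at ψ = 0.112.
Compositions from xᵢ = zᵢ/(1+ψ(Kᵢ−1)), yᵢ = Kᵢxᵢ:
  1: x = 0.240, y = 0.576
  2: x = 0.101, y = 0.210
  3: x = 0.262, y = 0.112
  4: x = 0.397, y = 0.102

x_4 = 0.397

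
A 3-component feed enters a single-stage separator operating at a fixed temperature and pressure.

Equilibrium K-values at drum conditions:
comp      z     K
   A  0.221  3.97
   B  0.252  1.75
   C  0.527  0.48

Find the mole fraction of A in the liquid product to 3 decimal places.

Rachford–Rice: g(V/F) = Σ zᵢ(Kᵢ−1)/(1+V/F(Kᵢ−1)) = 0.
Feasibility: ΣzᵢKᵢ = 1.571, Σzᵢ/Kᵢ = 1.298 — both > 1, two phases present.
Newton–Raphson from V/F = 0.65:
  V/F = 0.650: g = -0.0629, g' = -0.616 → V/F = 0.548
  V/F = 0.548: g = 0.0006, g' = -0.632 → V/F = 0.549
Converged at V/F = 0.549.
Compositions from xᵢ = zᵢ/(1+V/F(Kᵢ−1)), yᵢ = Kᵢxᵢ:
  A: x = 0.084, y = 0.334
  B: x = 0.179, y = 0.312
  C: x = 0.737, y = 0.354

x_A = 0.084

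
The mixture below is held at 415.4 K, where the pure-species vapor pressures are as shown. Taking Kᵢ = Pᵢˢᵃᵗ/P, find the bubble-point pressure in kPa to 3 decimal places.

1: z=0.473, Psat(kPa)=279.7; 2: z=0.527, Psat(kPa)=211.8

At the bubble point ψ → 0, so ΣzᵢKᵢ = 1 with Kᵢ = Pᵢˢᵃᵗ/P ⇒ P = ΣzᵢPᵢˢᵃᵗ.
P = 0.473·279.7 + 0.527·211.8 = 243.917 kPa

Pbub = 243.917 kPa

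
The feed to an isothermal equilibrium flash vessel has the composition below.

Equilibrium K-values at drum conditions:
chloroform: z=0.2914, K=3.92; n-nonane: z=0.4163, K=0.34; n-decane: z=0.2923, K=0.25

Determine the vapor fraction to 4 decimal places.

ψ = 0.1751

Let ψ = V/F and solve Σ zᵢ(Kᵢ−1)/(1+ψ(Kᵢ−1)) = 0.
g(0) = ΣzᵢKᵢ − 1 = 0.3569 and g(1) = 1 − Σzᵢ/Kᵢ = -1.4679, so a root lies in (0, 1).
Iterate (Newton) starting at ψ = 0.5:
  ψ = 0.5000: g = -0.41496, g' = -1.2354 → ψ = 0.1641
  ψ = 0.1641: g = 0.01709, g' = -1.5774 → ψ = 0.1750
  ψ = 0.1750: g = 0.00022, g' = -1.5380 → ψ = 0.1751
Converged at ψ = 0.1751.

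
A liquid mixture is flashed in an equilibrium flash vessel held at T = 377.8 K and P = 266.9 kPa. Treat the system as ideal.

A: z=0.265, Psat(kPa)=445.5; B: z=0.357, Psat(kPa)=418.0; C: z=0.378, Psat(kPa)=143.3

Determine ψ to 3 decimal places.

Raoult's law: Kᵢ = Pᵢˢᵃᵗ/P = Pᵢˢᵃᵗ/266.9.
  K_A = 445.5/266.9 = 1.66916, K_B = 418.0/266.9 = 1.56613, K_C = 143.3/266.9 = 0.53691
Material balance + equilibrium reduce to Σ zᵢ(Kᵢ−1)/(1+ψ(Kᵢ−1)) = 0.
Feasibility: ΣzᵢKᵢ = 1.204, Σzᵢ/Kᵢ = 1.091 — both > 1, two phases present.
Newton iteration, ψ⁰ = 0.5:
  ψ = 0.500: g = 0.0626, g' = -0.273 → ψ = 0.729
  ψ = 0.729: g = -0.0020, g' = -0.296 → ψ = 0.722
Converged at ψ = 0.722.

ψ = 0.722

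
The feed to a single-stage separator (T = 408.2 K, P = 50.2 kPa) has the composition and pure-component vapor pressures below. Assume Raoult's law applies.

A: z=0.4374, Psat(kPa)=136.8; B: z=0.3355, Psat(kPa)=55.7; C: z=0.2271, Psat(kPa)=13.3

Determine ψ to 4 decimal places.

ψ = 0.7393

Raoult's law: Kᵢ = Pᵢˢᵃᵗ/P = Pᵢˢᵃᵗ/50.2.
  K_A = 136.8/50.2 = 2.725100, K_B = 55.7/50.2 = 1.109562, K_C = 13.3/50.2 = 0.264940
Material balance + equilibrium reduce to Σ zᵢ(Kᵢ−1)/(1+ψ(Kᵢ−1)) = 0.
Check two-phase: ΣzᵢKᵢ = 1.6244 > 1 and Σzᵢ/Kᵢ = 1.3201 > 1, so g(0) = 0.6244 > 0 and g(1) = -0.3201 < 0.
Newton iteration, ψ⁰ = 0.5:
  ψ = 0.5000: g = 0.17603, g' = -0.6856 → ψ = 0.7568
  ψ = 0.7568: g = -0.01497, g' = -0.8715 → ψ = 0.7396
  ψ = 0.7396: g = -0.00024, g' = -0.8439 → ψ = 0.7393
Converged at ψ = 0.7393.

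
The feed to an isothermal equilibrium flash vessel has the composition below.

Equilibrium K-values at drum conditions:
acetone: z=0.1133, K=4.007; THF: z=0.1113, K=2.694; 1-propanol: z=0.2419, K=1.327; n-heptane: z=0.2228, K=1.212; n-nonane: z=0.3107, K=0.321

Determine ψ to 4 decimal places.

Newton iteration, ψ⁰ = 0.5:
  ψ = 0.5000: g = 0.02946, g' = -0.6127 → ψ = 0.5481
  ψ = 0.5481: g = -0.00019, g' = -0.6220 → ψ = 0.5478
Converged at ψ = 0.5478.

ψ = 0.5478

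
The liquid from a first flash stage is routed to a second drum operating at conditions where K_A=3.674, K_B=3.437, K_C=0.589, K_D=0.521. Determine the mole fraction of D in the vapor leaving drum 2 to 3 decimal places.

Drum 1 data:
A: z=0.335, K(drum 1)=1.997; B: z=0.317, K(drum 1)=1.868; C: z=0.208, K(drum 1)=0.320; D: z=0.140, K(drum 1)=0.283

y_D (drum 2) = 0.191

Drum 1:
Material balance + equilibrium reduce to Σ zᵢ(Kᵢ−1)/(1+ψ₁(Kᵢ−1)) = 0.
Check two-phase: ΣzᵢKᵢ = 1.367 > 1 and Σzᵢ/Kᵢ = 1.482 > 1, so g(0) = 0.367 > 0 and g(1) = -0.482 < 0.
Iterate (Newton) starting at ψ₁ = 0.36:
  ψ₁ = 0.360: g = 0.1328, g' = -0.618 → ψ₁ = 0.575
  ψ₁ = 0.575: g = -0.0071, g' = -0.708 → ψ₁ = 0.565
Converged at ψ₁ = 0.565.
Drum-1 compositions:
  A: x = 0.214, y = 0.428
  B: x = 0.213, y = 0.397
  C: x = 0.338, y = 0.108
  D: x = 0.235, y = 0.067
Drum-2 feed = drum-1 liquid: z₂ = (0.2143, 0.2127, 0.3377, 0.2353).
Drum 2:
Material balance + equilibrium reduce to Σ zᵢ(Kᵢ−1)/(1+ψ₂(Kᵢ−1)) = 0.
Check two-phase: ΣzᵢKᵢ = 1.840 > 1 and Σzᵢ/Kᵢ = 1.145 > 1, so g(0) = 0.840 > 0 and g(1) = -0.145 < 0.
Iterate (Newton) starting at ψ₂ = 0.5:
  ψ₂ = 0.500: g = 0.1560, g' = -0.721 → ψ₂ = 0.716
  ψ₂ = 0.716: g = 0.0171, g' = -0.588 → ψ₂ = 0.745
  ψ₂ = 0.745: g = 0.0001, g' = -0.579 → ψ₂ = 0.746
Converged at ψ₂ = 0.746.
  A: x = 0.072, y = 0.263
  B: x = 0.076, y = 0.260
  C: x = 0.487, y = 0.287
  D: x = 0.366, y = 0.191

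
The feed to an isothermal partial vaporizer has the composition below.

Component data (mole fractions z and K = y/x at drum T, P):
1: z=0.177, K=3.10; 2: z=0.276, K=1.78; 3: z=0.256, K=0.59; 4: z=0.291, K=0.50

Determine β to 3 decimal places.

Iterate (Newton) starting at β = 0.5:
  β = 0.500: g = 0.0102, g' = -0.470 → β = 0.522
Converged at β = 0.522.

β = 0.522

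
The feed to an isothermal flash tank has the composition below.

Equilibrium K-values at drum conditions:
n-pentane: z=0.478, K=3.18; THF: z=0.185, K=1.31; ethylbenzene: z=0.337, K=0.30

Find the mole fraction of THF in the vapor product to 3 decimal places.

y_THF = 0.199

Rachford–Rice: g(ψ) = Σ zᵢ(Kᵢ−1)/(1+ψ(Kᵢ−1)) = 0.
Feasibility: ΣzᵢKᵢ = 1.863, Σzᵢ/Kᵢ = 1.415 — both > 1, two phases present.
Iterate (Newton) starting at ψ = 0.65:
  ψ = 0.650: g = 0.0460, g' = -0.957 → ψ = 0.698
  ψ = 0.698: g = -0.0010, g' = -1.001 → ψ = 0.697
Converged at ψ = 0.697.
Compositions from xᵢ = zᵢ/(1+ψ(Kᵢ−1)), yᵢ = Kᵢxᵢ:
  n-pentane: x = 0.190, y = 0.603
  THF: x = 0.152, y = 0.199
  ethylbenzene: x = 0.658, y = 0.197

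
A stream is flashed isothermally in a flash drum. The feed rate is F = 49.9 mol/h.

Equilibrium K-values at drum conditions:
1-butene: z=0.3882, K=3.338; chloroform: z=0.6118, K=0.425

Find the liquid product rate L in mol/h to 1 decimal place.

Binary case is linear: z₁(K₁−1)(1+ψ(K₂−1)) + z₂(K₂−1)(1+ψ(K₁−1)) = 0
⇒ ψ = [z₁(K₁−1)+z₂(K₂−1)] / [−(K₁−1)(K₂−1)] = 0.55583/1.34435 = 0.4135
Then V = ψ·F = 0.4135·49.9 = 20.6 mol/h and L = F − V = 29.3 mol/h.

L = 29.3 mol/h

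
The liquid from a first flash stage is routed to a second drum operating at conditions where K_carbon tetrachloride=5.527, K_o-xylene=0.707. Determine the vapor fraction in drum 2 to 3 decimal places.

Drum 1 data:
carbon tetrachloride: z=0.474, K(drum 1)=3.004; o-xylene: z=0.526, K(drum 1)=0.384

Drum 1:
Material balance + equilibrium reduce to Σ zᵢ(Kᵢ−1)/(1+ψ₁(Kᵢ−1)) = 0.
Check two-phase: ΣzᵢKᵢ = 1.626 > 1 and Σzᵢ/Kᵢ = 1.528 > 1, so g(0) = 0.626 > 0 and g(1) = -0.528 < 0.
Binary case is linear: z₁(K₁−1)(1+ψ₁(K₂−1)) + z₂(K₂−1)(1+ψ₁(K₁−1)) = 0
⇒ ψ₁ = [z₁(K₁−1)+z₂(K₂−1)] / [−(K₁−1)(K₂−1)] = 0.6259/1.2345 = 0.507
Drum-1 compositions:
  carbon tetrachloride: x = 0.235, y = 0.706
  o-xylene: x = 0.765, y = 0.294
Drum-2 feed = drum-1 liquid: z₂ = (0.2351, 0.7649).
Drum 2:
Binary case is linear: z₁(K₁−1)(1+ψ₂(K₂−1)) + z₂(K₂−1)(1+ψ₂(K₁−1)) = 0
⇒ ψ₂ = [z₁(K₁−1)+z₂(K₂−1)] / [−(K₁−1)(K₂−1)] = 0.8403/1.3264 = 0.633
  carbon tetrachloride: x = 0.061, y = 0.336
  o-xylene: x = 0.939, y = 0.664

V/F (drum 2) = 0.633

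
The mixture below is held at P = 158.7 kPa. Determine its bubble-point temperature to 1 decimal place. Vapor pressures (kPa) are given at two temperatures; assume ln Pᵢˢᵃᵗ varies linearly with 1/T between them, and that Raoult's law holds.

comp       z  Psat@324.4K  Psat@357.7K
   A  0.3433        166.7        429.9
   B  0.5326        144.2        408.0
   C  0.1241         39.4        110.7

T = 328.5 K

Bubble-point temperature: ΣzᵢPᵢˢᵃᵗ(T) = P. Interpolate ln Pᵢˢᵃᵗ = aᵢ + bᵢ/T.
  T = 324.4 K: ΣzᵢPᵢˢᵃᵗ = 138.92 kPa
  T = 357.7 K: ΣzᵢPᵢˢᵃᵗ = 378.62 kPa
  T = 341.0 K: ΣzᵢPᵢˢᵃᵗ = 234.61 kPa
  T = 332.7 K: ΣzᵢPᵢˢᵃᵗ = 181.70 kPa
  T = 328.5 K: ΣzᵢPᵢˢᵃᵗ = 158.89 kPa
  T = 326.4 K: ΣzᵢPᵢˢᵃᵗ = 148.39 kPa
Interpolating between 326.4 K and 328.5 K gives T ≈ 328.5 K.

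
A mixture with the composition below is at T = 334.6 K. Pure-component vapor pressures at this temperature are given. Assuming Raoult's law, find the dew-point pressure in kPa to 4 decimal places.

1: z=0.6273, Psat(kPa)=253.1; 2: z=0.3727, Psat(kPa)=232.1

Pdew = 244.8436 kPa

At the dew point ψ → 1, so Σzᵢ/Kᵢ = 1 with Kᵢ = Pᵢˢᵃᵗ/P ⇒ 1/P = Σzᵢ/Pᵢˢᵃᵗ.
1/P = 0.6273/253.1 + 0.3727/232.1 = 0.0040842 ⇒ P = 244.8436 kPa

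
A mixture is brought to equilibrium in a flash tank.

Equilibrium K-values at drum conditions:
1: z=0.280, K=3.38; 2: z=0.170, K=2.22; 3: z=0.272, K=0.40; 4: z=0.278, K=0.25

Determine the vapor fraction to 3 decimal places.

Let ψ = V/F and solve Σ zᵢ(Kᵢ−1)/(1+ψ(Kᵢ−1)) = 0.
g(0) = ΣzᵢKᵢ − 1 = 0.502 and g(1) = 1 − Σzᵢ/Kᵢ = -0.951, so a root lies in (0, 1).
Newton iteration, ψ⁰ = 0.5:
  ψ = 0.500: g = -0.1336, g' = -1.028 → ψ = 0.370
  ψ = 0.370: g = -0.0012, g' = -1.030 → ψ = 0.369
Converged at ψ = 0.369.

ψ = 0.369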